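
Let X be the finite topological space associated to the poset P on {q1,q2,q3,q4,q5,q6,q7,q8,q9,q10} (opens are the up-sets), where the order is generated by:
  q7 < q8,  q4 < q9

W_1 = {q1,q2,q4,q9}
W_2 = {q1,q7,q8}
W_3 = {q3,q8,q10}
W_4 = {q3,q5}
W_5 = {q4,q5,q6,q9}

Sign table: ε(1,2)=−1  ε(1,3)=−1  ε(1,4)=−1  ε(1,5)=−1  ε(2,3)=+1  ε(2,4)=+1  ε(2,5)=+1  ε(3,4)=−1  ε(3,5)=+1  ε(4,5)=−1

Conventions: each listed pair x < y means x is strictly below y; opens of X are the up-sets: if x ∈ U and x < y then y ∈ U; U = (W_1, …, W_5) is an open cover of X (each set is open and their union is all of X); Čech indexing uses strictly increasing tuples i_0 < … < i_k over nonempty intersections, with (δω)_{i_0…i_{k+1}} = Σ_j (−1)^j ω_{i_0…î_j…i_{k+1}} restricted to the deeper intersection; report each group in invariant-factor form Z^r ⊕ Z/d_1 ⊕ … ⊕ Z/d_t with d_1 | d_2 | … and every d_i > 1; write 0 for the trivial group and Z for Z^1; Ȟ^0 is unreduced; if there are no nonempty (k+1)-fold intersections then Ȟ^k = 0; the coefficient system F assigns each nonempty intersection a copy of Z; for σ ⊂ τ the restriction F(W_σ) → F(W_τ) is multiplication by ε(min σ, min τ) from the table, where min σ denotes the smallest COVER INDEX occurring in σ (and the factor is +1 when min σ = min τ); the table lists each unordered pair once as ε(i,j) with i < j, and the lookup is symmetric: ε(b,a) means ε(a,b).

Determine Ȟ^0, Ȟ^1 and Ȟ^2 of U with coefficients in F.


cover nerve:
  W12={q1} W15={q4,q9} W23={q8} W34={q3} W45={q5}
C dims 5,5; δ0: rk 4, SNF 1^4
Ȟ^0: (5−4)−0=1 ⇒ Z
Ȟ^1: (5−0)−4=1 ⇒ Z
Ȟ^2: (0−0)−0=0 ⇒ 0

Ȟ^0(U;F) ≅ Z,  Ȟ^1(U;F) ≅ Z,  Ȟ^2(U;F) ≅ 0


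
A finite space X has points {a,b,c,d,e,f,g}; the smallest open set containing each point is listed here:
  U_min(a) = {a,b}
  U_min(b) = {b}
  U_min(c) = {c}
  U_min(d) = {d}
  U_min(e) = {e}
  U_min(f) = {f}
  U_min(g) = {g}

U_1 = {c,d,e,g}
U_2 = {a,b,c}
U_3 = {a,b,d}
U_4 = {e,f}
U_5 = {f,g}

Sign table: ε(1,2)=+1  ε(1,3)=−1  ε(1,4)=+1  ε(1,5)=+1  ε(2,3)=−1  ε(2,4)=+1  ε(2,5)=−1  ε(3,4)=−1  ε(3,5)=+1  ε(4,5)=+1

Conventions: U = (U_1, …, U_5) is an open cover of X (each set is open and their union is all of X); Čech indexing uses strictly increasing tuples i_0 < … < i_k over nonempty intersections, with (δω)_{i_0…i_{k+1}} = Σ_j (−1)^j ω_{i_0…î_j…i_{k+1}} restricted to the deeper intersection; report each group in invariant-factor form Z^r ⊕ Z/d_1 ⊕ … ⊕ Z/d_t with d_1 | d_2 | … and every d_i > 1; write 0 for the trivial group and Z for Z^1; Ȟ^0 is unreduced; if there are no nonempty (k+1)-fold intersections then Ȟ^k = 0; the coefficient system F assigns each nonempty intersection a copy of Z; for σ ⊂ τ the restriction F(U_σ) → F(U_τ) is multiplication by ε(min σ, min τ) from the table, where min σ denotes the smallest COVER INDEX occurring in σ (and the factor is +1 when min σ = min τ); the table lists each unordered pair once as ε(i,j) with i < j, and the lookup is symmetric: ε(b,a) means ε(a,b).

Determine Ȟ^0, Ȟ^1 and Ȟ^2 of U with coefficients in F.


nerve simplices:
  U12={c} U13={d} U14={e} U15={g} U23={a,b} U45={f}
C dims 5,6; δ0: rk 4, SNF 1^4
degree 0: 5−4−0 = 1 → Ȟ^0 ≅ Z
degree 1: 6−0−4 = 2 → Ȟ^1 ≅ Z^2
degree 2: 0−0−0 = 0 → Ȟ^2 ≅ 0

Ȟ^0 ≅ Z,  Ȟ^1 ≅ Z^2,  Ȟ^2 ≅ 0


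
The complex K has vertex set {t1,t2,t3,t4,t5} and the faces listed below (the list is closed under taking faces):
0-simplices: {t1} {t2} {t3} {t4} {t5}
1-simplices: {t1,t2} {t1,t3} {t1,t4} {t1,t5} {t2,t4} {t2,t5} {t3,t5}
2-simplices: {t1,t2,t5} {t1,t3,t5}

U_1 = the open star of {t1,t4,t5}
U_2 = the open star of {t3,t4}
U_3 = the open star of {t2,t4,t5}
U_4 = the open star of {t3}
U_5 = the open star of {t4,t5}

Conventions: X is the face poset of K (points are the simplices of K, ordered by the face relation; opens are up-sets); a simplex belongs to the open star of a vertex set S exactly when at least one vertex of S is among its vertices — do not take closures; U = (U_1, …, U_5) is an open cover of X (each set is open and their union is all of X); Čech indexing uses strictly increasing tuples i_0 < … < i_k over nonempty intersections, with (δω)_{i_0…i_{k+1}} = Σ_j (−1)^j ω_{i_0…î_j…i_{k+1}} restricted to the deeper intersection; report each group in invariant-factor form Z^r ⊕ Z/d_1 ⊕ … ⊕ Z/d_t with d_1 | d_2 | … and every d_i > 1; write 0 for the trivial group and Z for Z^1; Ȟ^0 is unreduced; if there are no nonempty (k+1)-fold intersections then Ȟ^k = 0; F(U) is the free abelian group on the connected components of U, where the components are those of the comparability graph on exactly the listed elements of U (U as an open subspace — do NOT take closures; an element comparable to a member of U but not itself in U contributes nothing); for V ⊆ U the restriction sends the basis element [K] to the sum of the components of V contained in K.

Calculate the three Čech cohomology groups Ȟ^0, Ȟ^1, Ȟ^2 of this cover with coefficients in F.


cover nerve:
  U1={{t1},{t4},{t5},{t1,t2},{t1,t3},{t1,t4},{t1,t5},{t2,t4},{t2,t5},{t3,t5},{t1,t2,t5},{t1,t3,t5}} U2={{t3},{t4},{t1,t3},{t1,t4},{t2,t4},{t3,t5},{t1,t3,t5}} U3={{t2},{t4},{t5},{t1,t2},{t1,t4},{t1,t5},{t2,t4},{t2,t5},{t3,t5},{t1,t2,t5},{t1,t3,t5}} U4={{t3},{t1,t3},{t3,t5},{t1,t3,t5}} U5={{t4},{t5},{t1,t4},{t1,t5},{t2,t4},{t2,t5},{t3,t5},{t1,t2,t5},{t1,t3,t5}}
  U12={{t4},{t1,t3},{t1,t4},{t2,t4},{t3,t5},{t1,t3,t5}} U13={{t4},{t5},{t1,t2},{t1,t4},{t1,t5},{t2,t4},{t2,t5},{t3,t5},{t1,t2,t5},{t1,t3,t5}} U14={{t1,t3},{t3,t5},{t1,t3,t5}} U15={{t4},{t5},{t1,t4},{t1,t5},{t2,t4},{t2,t5},{t3,t5},{t1,t2,t5},{t1,t3,t5}} U23={{t4},{t1,t4},{t2,t4},{t3,t5},{t1,t3,t5}} U24={{t3},{t1,t3},{t3,t5},{t1,t3,t5}} U25={{t4},{t1,t4},{t2,t4},{t3,t5},{t1,t3,t5}} U34={{t3,t5},{t1,t3,t5}} U35={{t4},{t5},{t1,t4},{t1,t5},{t2,t4},{t2,t5},{t3,t5},{t1,t2,t5},{t1,t3,t5}} U45={{t3,t5},{t1,t3,t5}}
  U123={{t4},{t1,t4},{t2,t4},{t3,t5},{t1,t3,t5}} U124={{t1,t3},{t3,t5},{t1,t3,t5}} U125={{t4},{t1,t4},{t2,t4},{t3,t5},{t1,t3,t5}} U134={{t3,t5},{t1,t3,t5}} U135={{t4},{t5},{t1,t4},{t1,t5},{t2,t4},{t2,t5},{t3,t5},{t1,t2,t5},{t1,t3,t5}} U145={{t3,t5},{t1,t3,t5}} U234={{t3,t5},{t1,t3,t5}} U235={{t4},{t1,t4},{t2,t4},{t3,t5},{t1,t3,t5}} U245={{t3,t5},{t1,t3,t5}} U345={{t3,t5},{t1,t3,t5}}
  U1234={{t3,t5},{t1,t3,t5}} U1235={{t4},{t1,t4},{t2,t4},{t3,t5},{t1,t3,t5}} U1245={{t3,t5},{t1,t3,t5}} U1345={{t3,t5},{t1,t3,t5}} U2345={{t3,t5},{t1,t3,t5}}
  U12345={{t3,t5},{t1,t3,t5}}
components per intersection:
  U1: {{t1},{t4},{t5},{t1,t2},{t1,t3},{t1,t4},{t1,t5},{t2,t4},{t2,t5},{t3,t5},{t1,t2,t5},{t1,t3,t5}}
  U2: {{t3},{t1,t3},{t3,t5},{t1,t3,t5}} {{t4},{t1,t4},{t2,t4}}
  U3: {{t2},{t4},{t5},{t1,t2},{t1,t4},{t1,t5},{t2,t4},{t2,t5},{t3,t5},{t1,t2,t5},{t1,t3,t5}}
  U4: {{t3},{t1,t3},{t3,t5},{t1,t3,t5}}
  U5: {{t4},{t1,t4},{t2,t4}} {{t5},{t1,t5},{t2,t5},{t3,t5},{t1,t2,t5},{t1,t3,t5}}
  U12: {{t4},{t1,t4},{t2,t4}} {{t1,t3},{t3,t5},{t1,t3,t5}}
  U13: {{t4},{t1,t4},{t2,t4}} {{t5},{t1,t2},{t1,t5},{t2,t5},{t3,t5},{t1,t2,t5},{t1,t3,t5}}
  U14: {{t1,t3},{t3,t5},{t1,t3,t5}}
  U15: {{t4},{t1,t4},{t2,t4}} {{t5},{t1,t5},{t2,t5},{t3,t5},{t1,t2,t5},{t1,t3,t5}}
  U23: {{t4},{t1,t4},{t2,t4}} {{t3,t5},{t1,t3,t5}}
  U24: {{t3},{t1,t3},{t3,t5},{t1,t3,t5}}
  U25: {{t4},{t1,t4},{t2,t4}} {{t3,t5},{t1,t3,t5}}
  U34: {{t3,t5},{t1,t3,t5}}
  U35: {{t4},{t1,t4},{t2,t4}} {{t5},{t1,t5},{t2,t5},{t3,t5},{t1,t2,t5},{t1,t3,t5}}
  U45: {{t3,t5},{t1,t3,t5}}
  U123: {{t4},{t1,t4},{t2,t4}} {{t3,t5},{t1,t3,t5}}
  U124: {{t1,t3},{t3,t5},{t1,t3,t5}}
  U125: {{t4},{t1,t4},{t2,t4}} {{t3,t5},{t1,t3,t5}}
  U134: {{t3,t5},{t1,t3,t5}}
  U135: {{t4},{t1,t4},{t2,t4}} {{t5},{t1,t5},{t2,t5},{t3,t5},{t1,t2,t5},{t1,t3,t5}}
  U145: {{t3,t5},{t1,t3,t5}}
  U234: {{t3,t5},{t1,t3,t5}}
  U235: {{t4},{t1,t4},{t2,t4}} {{t3,t5},{t1,t3,t5}}
  U245: {{t3,t5},{t1,t3,t5}}
  U345: {{t3,t5},{t1,t3,t5}}
  U1234: {{t3,t5},{t1,t3,t5}}
  U1235: {{t4},{t1,t4},{t2,t4}} {{t3,t5},{t1,t3,t5}}
  U1245: {{t3,t5},{t1,t3,t5}}
  U1345: {{t3,t5},{t1,t3,t5}}
  U2345: {{t3,t5},{t1,t3,t5}}
  U12345: {{t3,t5},{t1,t3,t5}}
C dims 7,16,14,6; δ0: rk 6, SNF 1^6; δ1: rk 9, SNF 1^9; δ2: rk 5, SNF 1^5
Ȟ^0: (7−6)−0=1 ⇒ Z
Ȟ^1: (16−9)−6=1 ⇒ Z
Ȟ^2: (14−5)−9=0 ⇒ 0

Ȟ^0 ≅ Z, Ȟ^1 ≅ Z, Ȟ^2 ≅ 0


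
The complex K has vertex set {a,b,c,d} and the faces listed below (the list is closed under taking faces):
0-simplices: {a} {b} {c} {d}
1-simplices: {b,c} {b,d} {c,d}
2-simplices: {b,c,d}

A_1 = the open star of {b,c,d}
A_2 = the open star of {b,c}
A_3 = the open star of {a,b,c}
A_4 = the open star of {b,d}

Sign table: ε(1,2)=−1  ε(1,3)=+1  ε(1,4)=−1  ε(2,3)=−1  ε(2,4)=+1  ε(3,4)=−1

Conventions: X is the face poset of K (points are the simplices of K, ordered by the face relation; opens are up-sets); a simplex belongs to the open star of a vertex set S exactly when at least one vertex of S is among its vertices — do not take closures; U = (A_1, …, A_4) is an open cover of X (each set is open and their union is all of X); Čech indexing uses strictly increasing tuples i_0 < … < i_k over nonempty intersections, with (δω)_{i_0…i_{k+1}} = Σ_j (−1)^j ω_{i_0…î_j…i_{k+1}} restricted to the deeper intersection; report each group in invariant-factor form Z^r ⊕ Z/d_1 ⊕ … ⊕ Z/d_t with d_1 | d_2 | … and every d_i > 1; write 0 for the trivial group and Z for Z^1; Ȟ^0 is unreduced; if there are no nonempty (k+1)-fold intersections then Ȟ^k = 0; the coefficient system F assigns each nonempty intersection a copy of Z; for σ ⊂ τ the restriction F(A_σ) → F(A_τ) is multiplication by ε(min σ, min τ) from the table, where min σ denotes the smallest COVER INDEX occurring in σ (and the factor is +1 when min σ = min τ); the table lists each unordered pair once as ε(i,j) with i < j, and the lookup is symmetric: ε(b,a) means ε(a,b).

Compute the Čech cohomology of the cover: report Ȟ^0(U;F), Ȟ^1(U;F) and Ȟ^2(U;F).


Ȟ^0(U;F) ≅ Z, Ȟ^1(U;F) ≅ 0 and Ȟ^2(U;F) ≅ 0

nonempty overlaps:
  A1={{b},{c},{d},{b,c},{b,d},{c,d},{b,c,d}} A2={{b},{c},{b,c},{b,d},{c,d},{b,c,d}} A3={{a},{b},{c},{b,c},{b,d},{c,d},{b,c,d}} A4={{b},{d},{b,c},{b,d},{c,d},{b,c,d}}
  A12={{b},{c},{b,c},{b,d},{c,d},{b,c,d}} A13={{b},{c},{b,c},{b,d},{c,d},{b,c,d}} A14={{b},{d},{b,c},{b,d},{c,d},{b,c,d}} A23={{b},{c},{b,c},{b,d},{c,d},{b,c,d}} A24={{b},{b,c},{b,d},{c,d},{b,c,d}} A34={{b},{b,c},{b,d},{c,d},{b,c,d}}
  A123={{b},{c},{b,c},{b,d},{c,d},{b,c,d}} A124={{b},{b,c},{b,d},{c,d},{b,c,d}} A134={{b},{b,c},{b,d},{c,d},{b,c,d}} A234={{b},{b,c},{b,d},{c,d},{b,c,d}}
  A1234={{b},{b,c},{b,d},{c,d},{b,c,d}}
C dims 4,6,4,1; δ0: rk 3, SNF 1^3; δ1: rk 3, SNF 1^3; δ2: rk 1, SNF 1^1
degree 0: 4−3−0 = 1 → Ȟ^0 ≅ Z
degree 1: 6−3−3 = 0 → Ȟ^1 ≅ 0
degree 2: 4−1−3 = 0 → Ȟ^2 ≅ 0


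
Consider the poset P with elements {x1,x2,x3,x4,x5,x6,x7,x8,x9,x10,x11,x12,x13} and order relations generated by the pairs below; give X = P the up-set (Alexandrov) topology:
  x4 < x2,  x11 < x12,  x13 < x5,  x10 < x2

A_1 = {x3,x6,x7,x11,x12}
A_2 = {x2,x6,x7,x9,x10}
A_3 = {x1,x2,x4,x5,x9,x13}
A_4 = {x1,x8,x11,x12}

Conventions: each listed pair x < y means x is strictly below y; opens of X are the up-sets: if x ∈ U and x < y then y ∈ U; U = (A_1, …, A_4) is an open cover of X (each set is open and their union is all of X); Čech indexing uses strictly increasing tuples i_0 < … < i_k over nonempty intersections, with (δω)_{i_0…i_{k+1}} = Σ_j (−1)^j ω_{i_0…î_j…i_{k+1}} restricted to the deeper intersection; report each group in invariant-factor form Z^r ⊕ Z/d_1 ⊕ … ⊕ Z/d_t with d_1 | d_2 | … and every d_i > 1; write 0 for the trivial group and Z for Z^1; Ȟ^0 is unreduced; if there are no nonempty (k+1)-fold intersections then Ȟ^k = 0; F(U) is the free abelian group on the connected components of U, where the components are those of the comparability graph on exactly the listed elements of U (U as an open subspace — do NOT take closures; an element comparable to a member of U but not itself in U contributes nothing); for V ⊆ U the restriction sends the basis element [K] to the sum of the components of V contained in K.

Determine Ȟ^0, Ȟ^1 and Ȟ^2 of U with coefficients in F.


intersection data:
  A12={x6,x7} A14={x11,x12} A23={x2,x9} A34={x1}
components per intersection:
  A1: {x3} {x6} {x7} {x11,x12}
  A2: {x2,x10} {x6} {x7} {x9}
  A3: {x1} {x2,x4} {x5,x13} {x9}
  A4: {x1} {x8} {x11,x12}
  A12: {x6} {x7}
  A14: {x11,x12}
  A23: {x2} {x9}
  A34: {x1}
C dims 15,6; δ0: rk 6, SNF 1^6
Ȟ^0 = (15 − 6) − 0 = 9, so Ȟ^0 ≅ Z^9
Ȟ^1 = (6 − 0) − 6 = 0, so Ȟ^1 ≅ 0
Ȟ^2 = (0 − 0) − 0 = 0, so Ȟ^2 ≅ 0

Ȟ^0 = Z^9, Ȟ^1 = 0, Ȟ^2 = 0


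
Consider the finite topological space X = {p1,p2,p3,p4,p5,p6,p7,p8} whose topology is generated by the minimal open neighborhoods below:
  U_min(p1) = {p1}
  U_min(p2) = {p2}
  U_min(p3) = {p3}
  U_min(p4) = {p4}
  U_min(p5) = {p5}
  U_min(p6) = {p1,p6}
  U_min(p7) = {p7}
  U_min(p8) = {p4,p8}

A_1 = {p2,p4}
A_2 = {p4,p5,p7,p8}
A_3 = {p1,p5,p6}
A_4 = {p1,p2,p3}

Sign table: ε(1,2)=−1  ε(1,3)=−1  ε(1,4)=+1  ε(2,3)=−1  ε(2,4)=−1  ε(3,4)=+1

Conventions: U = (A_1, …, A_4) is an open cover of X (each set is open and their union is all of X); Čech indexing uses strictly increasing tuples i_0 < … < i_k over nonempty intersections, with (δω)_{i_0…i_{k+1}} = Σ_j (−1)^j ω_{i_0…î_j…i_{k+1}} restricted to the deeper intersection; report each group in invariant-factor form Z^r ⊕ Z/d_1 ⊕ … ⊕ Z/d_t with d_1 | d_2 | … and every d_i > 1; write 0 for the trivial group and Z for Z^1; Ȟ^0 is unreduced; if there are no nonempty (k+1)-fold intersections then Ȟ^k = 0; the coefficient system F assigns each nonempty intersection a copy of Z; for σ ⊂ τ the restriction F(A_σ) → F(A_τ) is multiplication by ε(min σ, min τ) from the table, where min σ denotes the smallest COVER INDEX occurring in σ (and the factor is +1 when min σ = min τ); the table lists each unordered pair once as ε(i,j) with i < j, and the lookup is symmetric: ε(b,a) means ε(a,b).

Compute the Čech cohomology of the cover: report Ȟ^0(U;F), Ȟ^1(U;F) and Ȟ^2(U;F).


Ȟ^0(U;F) ≅ Z,  Ȟ^1(U;F) ≅ Z,  Ȟ^2(U;F) ≅ 0

nonempty intersections:
  A12={p4} A14={p2} A23={p5} A34={p1}
C dims 4,4; δ0: rk 3, SNF 1^3
Ȟ^0: (4−3)−0=1 ⇒ Z
Ȟ^1: (4−0)−3=1 ⇒ Z
Ȟ^2: (0−0)−0=0 ⇒ 0


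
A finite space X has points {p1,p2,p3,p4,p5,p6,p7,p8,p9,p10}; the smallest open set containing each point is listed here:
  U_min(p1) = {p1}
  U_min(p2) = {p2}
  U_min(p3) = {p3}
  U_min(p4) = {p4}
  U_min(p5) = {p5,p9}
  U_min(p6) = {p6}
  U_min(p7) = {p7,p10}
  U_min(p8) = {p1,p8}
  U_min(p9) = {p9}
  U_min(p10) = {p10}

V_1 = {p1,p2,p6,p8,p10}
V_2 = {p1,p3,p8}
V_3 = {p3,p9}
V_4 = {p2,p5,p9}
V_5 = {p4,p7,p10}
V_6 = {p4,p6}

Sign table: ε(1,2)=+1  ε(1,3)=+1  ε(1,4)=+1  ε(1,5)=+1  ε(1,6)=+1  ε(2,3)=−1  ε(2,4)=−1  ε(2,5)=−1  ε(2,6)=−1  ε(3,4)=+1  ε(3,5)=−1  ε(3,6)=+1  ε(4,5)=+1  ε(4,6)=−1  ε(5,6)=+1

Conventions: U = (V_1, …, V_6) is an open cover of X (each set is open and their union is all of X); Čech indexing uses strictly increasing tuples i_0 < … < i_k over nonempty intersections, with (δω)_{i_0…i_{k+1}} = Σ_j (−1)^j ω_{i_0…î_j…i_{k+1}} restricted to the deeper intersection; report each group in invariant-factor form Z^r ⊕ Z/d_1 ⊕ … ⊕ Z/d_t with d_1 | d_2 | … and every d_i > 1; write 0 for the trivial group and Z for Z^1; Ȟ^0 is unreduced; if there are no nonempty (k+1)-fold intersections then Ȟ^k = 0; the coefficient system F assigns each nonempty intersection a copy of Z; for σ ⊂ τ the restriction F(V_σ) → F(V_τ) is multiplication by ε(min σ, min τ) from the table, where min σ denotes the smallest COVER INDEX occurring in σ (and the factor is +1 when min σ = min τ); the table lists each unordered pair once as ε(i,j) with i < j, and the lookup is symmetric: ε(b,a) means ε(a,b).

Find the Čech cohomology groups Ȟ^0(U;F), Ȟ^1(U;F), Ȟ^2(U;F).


cover nerve:
  V12={p1,p8} V14={p2} V15={p10} V16={p6} V23={p3} V34={p9} V56={p4}
C dims 6,7; δ0: rk 6, SNF 1^5·2
Ȟ^0: (6−6)−0=0 ⇒ 0
Ȟ^1: (7−0)−6=1 plus torsion [2] ⇒ Z ⊕ Z/2
Ȟ^2: (0−0)−0=0 ⇒ 0

Ȟ^0 ≅ 0; Ȟ^1 ≅ Z ⊕ Z/2; Ȟ^2 ≅ 0


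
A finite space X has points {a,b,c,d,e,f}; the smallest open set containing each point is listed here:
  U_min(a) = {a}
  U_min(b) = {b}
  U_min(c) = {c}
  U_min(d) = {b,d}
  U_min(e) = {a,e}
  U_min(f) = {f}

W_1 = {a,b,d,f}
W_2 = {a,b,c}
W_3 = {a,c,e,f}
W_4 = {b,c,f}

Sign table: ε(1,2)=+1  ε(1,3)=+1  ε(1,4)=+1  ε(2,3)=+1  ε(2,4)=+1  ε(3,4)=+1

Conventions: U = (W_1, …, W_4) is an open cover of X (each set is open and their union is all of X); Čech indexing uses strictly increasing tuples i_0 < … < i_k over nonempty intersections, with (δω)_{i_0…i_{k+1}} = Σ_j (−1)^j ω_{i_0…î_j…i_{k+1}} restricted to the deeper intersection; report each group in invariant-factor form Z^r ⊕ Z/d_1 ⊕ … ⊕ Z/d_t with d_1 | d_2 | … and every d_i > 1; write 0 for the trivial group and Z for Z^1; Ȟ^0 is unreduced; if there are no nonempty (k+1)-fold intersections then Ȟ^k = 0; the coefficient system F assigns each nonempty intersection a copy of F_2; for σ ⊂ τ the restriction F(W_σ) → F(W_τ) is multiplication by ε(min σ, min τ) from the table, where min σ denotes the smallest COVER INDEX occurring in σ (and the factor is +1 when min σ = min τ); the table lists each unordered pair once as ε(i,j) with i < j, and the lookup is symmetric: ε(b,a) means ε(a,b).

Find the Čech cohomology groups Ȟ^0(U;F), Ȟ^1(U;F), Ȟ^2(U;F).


Ȟ^0 ≅ Z/2, Ȟ^1 ≅ 0, Ȟ^2 ≅ Z/2

cover nerve:
  W12={a,b} W13={a,f} W14={b,f} W23={a,c} W24={b,c} W34={c,f}
  W123={a} W124={b} W134={f} W234={c}
C dims 4,6,4; δ0: rk_F2 3; δ1: rk_F2 3
Ȟ^0: (4−3)−0=1 ⇒ Z/2
Ȟ^1: (6−3)−3=0 ⇒ 0
Ȟ^2: (4−0)−3=1 ⇒ Z/2


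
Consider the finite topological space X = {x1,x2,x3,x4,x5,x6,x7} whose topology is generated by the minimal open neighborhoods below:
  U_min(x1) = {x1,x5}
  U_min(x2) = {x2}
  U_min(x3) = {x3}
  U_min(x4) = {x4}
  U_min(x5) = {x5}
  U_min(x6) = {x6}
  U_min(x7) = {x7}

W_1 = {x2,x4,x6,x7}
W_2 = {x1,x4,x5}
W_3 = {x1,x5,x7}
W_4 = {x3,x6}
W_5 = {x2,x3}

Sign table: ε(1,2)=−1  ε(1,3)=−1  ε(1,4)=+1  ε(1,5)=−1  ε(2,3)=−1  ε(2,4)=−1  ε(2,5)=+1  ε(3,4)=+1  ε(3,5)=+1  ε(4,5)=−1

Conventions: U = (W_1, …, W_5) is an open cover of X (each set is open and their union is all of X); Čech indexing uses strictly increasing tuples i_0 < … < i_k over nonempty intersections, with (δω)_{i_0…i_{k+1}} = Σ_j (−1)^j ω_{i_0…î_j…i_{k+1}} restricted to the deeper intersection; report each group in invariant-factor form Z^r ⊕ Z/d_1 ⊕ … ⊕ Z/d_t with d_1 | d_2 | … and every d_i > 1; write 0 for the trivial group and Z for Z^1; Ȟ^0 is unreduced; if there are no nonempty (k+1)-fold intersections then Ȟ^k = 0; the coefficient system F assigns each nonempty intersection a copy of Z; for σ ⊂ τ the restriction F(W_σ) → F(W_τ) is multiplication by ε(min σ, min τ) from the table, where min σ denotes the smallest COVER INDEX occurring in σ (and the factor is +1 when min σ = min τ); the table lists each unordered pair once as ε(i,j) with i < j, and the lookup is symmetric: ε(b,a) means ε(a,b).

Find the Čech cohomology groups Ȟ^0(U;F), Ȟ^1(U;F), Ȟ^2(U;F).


intersection data:
  W12={x4} W13={x7} W14={x6} W15={x2} W23={x1,x5} W45={x3}
C dims 5,6; δ0: rk 5, SNF 1^4·2
Ȟ^0 = (5 − 5) − 0 = 0, so Ȟ^0 ≅ 0
Ȟ^1 = (6 − 0) − 5 = 1 plus torsion [2], so Ȟ^1 ≅ Z ⊕ Z/2
Ȟ^2 = (0 − 0) − 0 = 0, so Ȟ^2 ≅ 0

Ȟ^0 ≅ 0; Ȟ^1 ≅ Z ⊕ Z/2; Ȟ^2 ≅ 0


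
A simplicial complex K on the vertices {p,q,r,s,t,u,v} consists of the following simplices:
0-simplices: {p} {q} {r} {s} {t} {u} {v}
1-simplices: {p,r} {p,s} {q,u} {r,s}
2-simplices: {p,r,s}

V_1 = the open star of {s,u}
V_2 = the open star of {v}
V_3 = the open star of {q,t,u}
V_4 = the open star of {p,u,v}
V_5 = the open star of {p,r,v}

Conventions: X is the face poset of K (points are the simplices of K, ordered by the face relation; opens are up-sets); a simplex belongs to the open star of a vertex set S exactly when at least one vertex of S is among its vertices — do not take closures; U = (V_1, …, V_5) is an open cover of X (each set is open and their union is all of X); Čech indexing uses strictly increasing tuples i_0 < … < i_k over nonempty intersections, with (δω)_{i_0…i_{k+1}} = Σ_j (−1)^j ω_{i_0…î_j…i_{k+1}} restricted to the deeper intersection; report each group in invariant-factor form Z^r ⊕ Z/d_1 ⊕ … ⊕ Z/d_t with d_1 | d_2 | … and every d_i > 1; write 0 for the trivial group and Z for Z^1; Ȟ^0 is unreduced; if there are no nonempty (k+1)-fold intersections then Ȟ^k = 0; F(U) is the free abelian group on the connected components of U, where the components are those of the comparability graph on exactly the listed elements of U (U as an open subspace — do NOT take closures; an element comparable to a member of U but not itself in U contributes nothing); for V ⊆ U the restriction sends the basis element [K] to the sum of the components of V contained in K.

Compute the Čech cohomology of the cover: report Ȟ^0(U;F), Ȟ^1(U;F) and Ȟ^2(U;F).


intersection data:
  V1={{s},{u},{p,s},{q,u},{r,s},{p,r,s}} V2={{v}} V3={{q},{t},{u},{q,u}} V4={{p},{u},{v},{p,r},{p,s},{q,u},{p,r,s}} V5={{p},{r},{v},{p,r},{p,s},{r,s},{p,r,s}}
  V13={{u},{q,u}} V14={{u},{p,s},{q,u},{p,r,s}} V15={{p,s},{r,s},{p,r,s}} V24={{v}} V25={{v}} V34={{u},{q,u}} V45={{p},{v},{p,r},{p,s},{p,r,s}}
  V134={{u},{q,u}} V145={{p,s},{p,r,s}} V245={{v}}
components per intersection:
  V1: {{s},{p,s},{r,s},{p,r,s}} {{u},{q,u}}
  V2: {{v}}
  V3: {{q},{u},{q,u}} {{t}}
  V4: {{p},{p,r},{p,s},{p,r,s}} {{u},{q,u}} {{v}}
  V5: {{p},{r},{p,r},{p,s},{r,s},{p,r,s}} {{v}}
  V13: {{u},{q,u}}
  V14: {{u},{q,u}} {{p,s},{p,r,s}}
  V15: {{p,s},{r,s},{p,r,s}}
  V24: {{v}}
  V25: {{v}}
  V34: {{u},{q,u}}
  V45: {{p},{p,r},{p,s},{p,r,s}} {{v}}
  V134: {{u},{q,u}}
  V145: {{p,s},{p,r,s}}
  V245: {{v}}
C dims 10,9,3; δ0: rk 6, SNF 1^6; δ1: rk 3, SNF 1^3
Ȟ^0 = (10 − 6) − 0 = 4, so Ȟ^0 ≅ Z^4
Ȟ^1 = (9 − 3) − 6 = 0, so Ȟ^1 ≅ 0
Ȟ^2 = (3 − 0) − 3 = 0, so Ȟ^2 ≅ 0

Ȟ^0 = Z^4; Ȟ^1 = 0; Ȟ^2 = 0


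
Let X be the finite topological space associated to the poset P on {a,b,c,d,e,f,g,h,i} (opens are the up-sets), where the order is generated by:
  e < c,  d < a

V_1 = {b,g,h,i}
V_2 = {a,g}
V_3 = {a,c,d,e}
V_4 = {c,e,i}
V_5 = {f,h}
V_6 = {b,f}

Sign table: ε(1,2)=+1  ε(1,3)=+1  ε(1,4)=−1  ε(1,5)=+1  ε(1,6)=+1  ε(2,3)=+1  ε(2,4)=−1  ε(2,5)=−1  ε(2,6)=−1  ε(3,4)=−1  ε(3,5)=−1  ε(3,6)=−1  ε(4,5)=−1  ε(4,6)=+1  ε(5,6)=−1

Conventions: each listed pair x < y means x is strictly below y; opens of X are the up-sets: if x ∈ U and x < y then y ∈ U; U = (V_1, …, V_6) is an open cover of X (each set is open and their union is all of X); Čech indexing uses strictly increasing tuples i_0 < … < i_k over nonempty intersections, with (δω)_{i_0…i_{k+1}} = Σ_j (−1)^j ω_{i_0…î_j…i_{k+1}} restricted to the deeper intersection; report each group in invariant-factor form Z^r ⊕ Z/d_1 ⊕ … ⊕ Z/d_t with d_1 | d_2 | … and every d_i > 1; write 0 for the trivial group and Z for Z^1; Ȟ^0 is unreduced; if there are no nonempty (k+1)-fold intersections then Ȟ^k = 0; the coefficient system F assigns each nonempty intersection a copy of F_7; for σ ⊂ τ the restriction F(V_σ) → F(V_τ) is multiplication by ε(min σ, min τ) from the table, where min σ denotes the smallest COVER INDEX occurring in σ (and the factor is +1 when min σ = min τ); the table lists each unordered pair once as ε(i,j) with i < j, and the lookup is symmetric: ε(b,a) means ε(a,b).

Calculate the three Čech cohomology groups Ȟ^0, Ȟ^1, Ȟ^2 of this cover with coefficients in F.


cover nerve:
  V12={g} V14={i} V15={h} V16={b} V23={a} V34={c,e} V56={f}
C dims 6,7; δ0: rk_F7 6
Ȟ^0: (6−6)−0=0 ⇒ 0
Ȟ^1: (7−0)−6=1 ⇒ Z/7
Ȟ^2: (0−0)−0=0 ⇒ 0

Ȟ^0 ≅ 0, Ȟ^1 ≅ Z/7, Ȟ^2 ≅ 0


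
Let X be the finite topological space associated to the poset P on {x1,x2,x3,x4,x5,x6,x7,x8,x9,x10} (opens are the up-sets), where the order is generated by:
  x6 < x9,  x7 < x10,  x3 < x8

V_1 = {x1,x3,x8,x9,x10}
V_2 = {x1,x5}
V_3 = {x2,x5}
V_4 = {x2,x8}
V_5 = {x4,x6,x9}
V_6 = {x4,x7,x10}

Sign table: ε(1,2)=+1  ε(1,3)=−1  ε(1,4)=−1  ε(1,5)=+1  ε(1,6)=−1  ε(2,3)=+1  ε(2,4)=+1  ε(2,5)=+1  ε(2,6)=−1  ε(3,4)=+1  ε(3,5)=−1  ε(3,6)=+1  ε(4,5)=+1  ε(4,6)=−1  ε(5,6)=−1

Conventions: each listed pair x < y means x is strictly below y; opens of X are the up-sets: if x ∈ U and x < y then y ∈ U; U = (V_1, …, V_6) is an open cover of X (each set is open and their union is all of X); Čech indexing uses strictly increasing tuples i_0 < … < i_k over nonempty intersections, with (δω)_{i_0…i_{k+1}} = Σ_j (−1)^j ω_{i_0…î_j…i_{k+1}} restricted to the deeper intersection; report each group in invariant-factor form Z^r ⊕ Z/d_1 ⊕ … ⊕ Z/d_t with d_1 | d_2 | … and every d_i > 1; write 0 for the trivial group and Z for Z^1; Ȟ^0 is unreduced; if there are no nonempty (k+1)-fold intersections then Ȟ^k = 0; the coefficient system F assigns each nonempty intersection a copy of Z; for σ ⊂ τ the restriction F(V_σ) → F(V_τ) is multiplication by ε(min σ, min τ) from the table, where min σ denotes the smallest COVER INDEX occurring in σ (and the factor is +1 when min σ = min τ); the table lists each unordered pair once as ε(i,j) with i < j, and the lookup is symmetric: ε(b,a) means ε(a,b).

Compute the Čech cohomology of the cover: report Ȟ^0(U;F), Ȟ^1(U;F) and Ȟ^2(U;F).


Ȟ^0(U;F) ≅ 0, Ȟ^1(U;F) ≅ Z ⊕ Z/2 and Ȟ^2(U;F) ≅ 0

cover nerve:
  V12={x1} V14={x8} V15={x9} V16={x10} V23={x5} V34={x2} V56={x4}
C dims 6,7; δ0: rk 6, SNF 1^5·2
Ȟ^0: (6−6)−0=0 ⇒ 0
Ȟ^1: (7−0)−6=1 plus torsion [2] ⇒ Z ⊕ Z/2
Ȟ^2: (0−0)−0=0 ⇒ 0


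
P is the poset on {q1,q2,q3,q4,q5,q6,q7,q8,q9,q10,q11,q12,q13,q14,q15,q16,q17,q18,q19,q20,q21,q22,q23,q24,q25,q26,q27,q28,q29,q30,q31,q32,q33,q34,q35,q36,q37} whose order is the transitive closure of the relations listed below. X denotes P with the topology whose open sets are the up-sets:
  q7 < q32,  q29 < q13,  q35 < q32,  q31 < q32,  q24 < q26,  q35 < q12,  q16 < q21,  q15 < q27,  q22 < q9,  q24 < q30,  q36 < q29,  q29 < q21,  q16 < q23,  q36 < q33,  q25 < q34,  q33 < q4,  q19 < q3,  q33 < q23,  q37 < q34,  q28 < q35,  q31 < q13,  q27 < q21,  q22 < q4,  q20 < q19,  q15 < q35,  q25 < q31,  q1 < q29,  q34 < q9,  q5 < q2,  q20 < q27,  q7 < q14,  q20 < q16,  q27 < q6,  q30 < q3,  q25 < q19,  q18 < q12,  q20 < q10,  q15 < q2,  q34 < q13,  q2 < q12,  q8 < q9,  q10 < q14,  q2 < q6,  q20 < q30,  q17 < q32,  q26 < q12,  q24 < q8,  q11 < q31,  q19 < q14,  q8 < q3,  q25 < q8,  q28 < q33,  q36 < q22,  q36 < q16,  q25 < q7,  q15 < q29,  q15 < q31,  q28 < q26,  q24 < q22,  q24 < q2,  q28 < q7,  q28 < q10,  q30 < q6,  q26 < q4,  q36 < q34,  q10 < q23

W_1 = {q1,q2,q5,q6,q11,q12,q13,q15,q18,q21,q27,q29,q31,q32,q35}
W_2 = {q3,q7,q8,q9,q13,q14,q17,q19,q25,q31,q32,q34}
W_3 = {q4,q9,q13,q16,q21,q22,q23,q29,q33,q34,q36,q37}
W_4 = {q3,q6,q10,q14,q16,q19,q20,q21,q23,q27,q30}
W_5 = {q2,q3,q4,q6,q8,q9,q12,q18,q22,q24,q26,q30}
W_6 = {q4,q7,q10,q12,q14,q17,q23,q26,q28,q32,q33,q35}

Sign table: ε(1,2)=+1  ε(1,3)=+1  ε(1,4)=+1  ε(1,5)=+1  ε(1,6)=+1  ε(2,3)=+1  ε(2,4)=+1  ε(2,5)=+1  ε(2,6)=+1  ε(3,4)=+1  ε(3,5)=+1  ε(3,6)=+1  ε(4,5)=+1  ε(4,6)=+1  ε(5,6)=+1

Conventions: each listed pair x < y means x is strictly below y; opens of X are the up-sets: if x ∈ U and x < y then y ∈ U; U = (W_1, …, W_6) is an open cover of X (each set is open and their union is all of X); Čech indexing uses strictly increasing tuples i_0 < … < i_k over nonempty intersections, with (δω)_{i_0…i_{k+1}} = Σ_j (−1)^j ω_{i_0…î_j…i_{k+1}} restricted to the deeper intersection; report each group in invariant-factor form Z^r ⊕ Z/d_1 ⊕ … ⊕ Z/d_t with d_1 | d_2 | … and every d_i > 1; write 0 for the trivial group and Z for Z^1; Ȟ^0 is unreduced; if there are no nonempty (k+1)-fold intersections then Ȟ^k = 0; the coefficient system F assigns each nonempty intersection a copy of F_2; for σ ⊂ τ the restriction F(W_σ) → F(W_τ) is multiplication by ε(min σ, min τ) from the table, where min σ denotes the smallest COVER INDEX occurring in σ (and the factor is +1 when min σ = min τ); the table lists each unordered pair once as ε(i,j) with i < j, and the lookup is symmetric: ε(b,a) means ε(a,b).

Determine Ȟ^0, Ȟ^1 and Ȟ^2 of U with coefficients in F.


Ȟ^0 ≅ Z/2, Ȟ^1 ≅ Z/2 and Ȟ^2 ≅ Z/2

nonempty overlaps:
  W12={q13,q31,q32} W13={q13,q21,q29} W14={q6,q21,q27} W15={q2,q6,q12,q18} W16={q12,q32,q35} W23={q9,q13,q34} W24={q3,q14,q19} W25={q3,q8,q9} W26={q7,q14,q17,q32} W34={q16,q21,q23} W35={q4,q9,q22} W36={q4,q23,q33} W45={q3,q6,q30} W46={q10,q14,q23} W56={q4,q12,q26}
  W123={q13} W126={q32} W134={q21} W145={q6} W156={q12} W235={q9} W245={q3} W246={q14} W346={q23} W356={q4}
C dims 6,15,10; δ0: rk_F2 5; δ1: rk_F2 9
degree 0: 6−5−0 = 1 → Ȟ^0 ≅ Z/2
degree 1: 15−9−5 = 1 → Ȟ^1 ≅ Z/2
degree 2: 10−0−9 = 1 → Ȟ^2 ≅ Z/2


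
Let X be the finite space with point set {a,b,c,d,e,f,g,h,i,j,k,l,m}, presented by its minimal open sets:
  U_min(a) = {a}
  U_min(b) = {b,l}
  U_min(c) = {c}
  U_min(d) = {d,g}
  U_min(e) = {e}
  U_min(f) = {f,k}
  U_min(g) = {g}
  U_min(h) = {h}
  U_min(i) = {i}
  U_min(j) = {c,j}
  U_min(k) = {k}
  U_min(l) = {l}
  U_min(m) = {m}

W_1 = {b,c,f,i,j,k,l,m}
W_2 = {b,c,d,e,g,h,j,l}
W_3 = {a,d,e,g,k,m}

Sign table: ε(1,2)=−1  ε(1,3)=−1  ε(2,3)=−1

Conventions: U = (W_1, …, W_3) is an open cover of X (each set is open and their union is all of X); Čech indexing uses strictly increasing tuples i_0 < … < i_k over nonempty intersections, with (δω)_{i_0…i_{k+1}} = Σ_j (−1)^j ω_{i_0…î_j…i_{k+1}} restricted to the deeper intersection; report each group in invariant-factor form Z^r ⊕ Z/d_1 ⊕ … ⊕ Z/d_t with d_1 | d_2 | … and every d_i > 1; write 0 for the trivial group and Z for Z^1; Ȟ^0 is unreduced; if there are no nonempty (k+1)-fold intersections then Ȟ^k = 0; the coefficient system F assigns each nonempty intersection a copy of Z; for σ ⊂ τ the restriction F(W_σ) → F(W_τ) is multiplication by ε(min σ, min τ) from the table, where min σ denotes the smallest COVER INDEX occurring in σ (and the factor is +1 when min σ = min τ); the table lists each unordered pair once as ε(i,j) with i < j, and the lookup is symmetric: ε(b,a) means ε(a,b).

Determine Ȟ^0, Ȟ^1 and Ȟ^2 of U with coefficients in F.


Ȟ^0(U;F) ≅ 0, Ȟ^1(U;F) ≅ Z/2 and Ȟ^2(U;F) ≅ 0

nerve simplices:
  W12={b,c,j,l} W13={k,m} W23={d,e,g}
C dims 3,3; δ0: rk 3, SNF 1^2·2
degree 0: 3−3−0 = 0 → Ȟ^0 ≅ 0
degree 1: 3−0−3 = 0 plus torsion [2] → Ȟ^1 ≅ Z/2
degree 2: 0−0−0 = 0 → Ȟ^2 ≅ 0


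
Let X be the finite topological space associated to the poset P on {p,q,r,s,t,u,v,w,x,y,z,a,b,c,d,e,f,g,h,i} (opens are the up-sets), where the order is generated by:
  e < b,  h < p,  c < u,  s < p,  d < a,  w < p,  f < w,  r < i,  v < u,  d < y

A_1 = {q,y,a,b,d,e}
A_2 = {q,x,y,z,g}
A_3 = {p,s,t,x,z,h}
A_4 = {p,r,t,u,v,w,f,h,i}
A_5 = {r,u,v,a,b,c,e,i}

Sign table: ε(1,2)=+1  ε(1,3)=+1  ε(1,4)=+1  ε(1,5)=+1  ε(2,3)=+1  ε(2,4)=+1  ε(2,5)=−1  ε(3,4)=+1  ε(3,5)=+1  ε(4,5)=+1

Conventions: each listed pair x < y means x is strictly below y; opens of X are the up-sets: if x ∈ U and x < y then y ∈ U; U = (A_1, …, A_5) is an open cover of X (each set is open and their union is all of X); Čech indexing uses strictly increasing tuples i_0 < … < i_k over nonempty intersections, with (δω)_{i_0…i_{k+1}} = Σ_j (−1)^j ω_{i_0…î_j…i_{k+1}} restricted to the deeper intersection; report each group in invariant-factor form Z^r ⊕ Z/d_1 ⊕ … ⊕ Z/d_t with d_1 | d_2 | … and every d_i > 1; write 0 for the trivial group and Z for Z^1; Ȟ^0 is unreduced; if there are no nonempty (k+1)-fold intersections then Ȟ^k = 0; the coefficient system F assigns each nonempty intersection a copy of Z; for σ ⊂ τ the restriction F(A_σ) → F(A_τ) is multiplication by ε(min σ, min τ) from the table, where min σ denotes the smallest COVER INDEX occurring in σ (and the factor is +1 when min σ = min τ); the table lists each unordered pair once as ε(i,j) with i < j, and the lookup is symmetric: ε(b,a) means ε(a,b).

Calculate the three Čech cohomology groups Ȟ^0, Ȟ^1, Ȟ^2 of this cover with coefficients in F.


nerve simplices:
  A12={q,y} A15={a,b,e} A23={x,z} A34={p,t,h} A45={r,u,v,i}
C dims 5,5; δ0: rk 4, SNF 1^4
degree 0: 5−4−0 = 1 → Ȟ^0 ≅ Z
degree 1: 5−0−4 = 1 → Ȟ^1 ≅ Z
degree 2: 0−0−0 = 0 → Ȟ^2 ≅ 0

Ȟ^0 ≅ Z, Ȟ^1 ≅ Z and Ȟ^2 ≅ 0


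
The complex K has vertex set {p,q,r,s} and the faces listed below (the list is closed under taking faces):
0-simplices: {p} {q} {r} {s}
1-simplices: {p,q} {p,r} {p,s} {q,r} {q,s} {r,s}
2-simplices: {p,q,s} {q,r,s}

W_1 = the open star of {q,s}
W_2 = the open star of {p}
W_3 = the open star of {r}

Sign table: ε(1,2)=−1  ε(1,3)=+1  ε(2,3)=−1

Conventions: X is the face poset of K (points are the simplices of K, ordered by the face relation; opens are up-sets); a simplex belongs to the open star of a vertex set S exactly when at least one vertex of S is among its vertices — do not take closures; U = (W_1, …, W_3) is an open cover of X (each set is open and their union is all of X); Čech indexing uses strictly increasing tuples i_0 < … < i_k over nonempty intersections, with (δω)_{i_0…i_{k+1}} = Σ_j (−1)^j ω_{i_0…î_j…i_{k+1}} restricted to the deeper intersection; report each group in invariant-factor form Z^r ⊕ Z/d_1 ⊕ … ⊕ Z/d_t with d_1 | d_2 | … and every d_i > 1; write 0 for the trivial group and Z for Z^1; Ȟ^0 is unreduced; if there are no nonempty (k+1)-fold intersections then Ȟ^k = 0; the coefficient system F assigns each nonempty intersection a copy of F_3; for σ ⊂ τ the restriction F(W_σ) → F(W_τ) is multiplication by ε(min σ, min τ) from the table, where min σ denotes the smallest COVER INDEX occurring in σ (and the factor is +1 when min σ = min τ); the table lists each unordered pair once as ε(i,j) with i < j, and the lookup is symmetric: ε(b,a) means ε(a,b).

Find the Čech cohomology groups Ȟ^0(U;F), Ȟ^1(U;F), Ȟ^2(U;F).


Ȟ^0(U;F) ≅ Z/3; Ȟ^1(U;F) ≅ Z/3; Ȟ^2(U;F) ≅ 0

nonempty overlaps:
  W1={{q},{s},{p,q},{p,s},{q,r},{q,s},{r,s},{p,q,s},{q,r,s}} W2={{p},{p,q},{p,r},{p,s},{p,q,s}} W3={{r},{p,r},{q,r},{r,s},{q,r,s}}
  W12={{p,q},{p,s},{p,q,s}} W13={{q,r},{r,s},{q,r,s}} W23={{p,r}}
C dims 3,3; δ0: rk_F3 2
degree 0: 3−2−0 = 1 → Ȟ^0 ≅ Z/3
degree 1: 3−0−2 = 1 → Ȟ^1 ≅ Z/3
degree 2: 0−0−0 = 0 → Ȟ^2 ≅ 0


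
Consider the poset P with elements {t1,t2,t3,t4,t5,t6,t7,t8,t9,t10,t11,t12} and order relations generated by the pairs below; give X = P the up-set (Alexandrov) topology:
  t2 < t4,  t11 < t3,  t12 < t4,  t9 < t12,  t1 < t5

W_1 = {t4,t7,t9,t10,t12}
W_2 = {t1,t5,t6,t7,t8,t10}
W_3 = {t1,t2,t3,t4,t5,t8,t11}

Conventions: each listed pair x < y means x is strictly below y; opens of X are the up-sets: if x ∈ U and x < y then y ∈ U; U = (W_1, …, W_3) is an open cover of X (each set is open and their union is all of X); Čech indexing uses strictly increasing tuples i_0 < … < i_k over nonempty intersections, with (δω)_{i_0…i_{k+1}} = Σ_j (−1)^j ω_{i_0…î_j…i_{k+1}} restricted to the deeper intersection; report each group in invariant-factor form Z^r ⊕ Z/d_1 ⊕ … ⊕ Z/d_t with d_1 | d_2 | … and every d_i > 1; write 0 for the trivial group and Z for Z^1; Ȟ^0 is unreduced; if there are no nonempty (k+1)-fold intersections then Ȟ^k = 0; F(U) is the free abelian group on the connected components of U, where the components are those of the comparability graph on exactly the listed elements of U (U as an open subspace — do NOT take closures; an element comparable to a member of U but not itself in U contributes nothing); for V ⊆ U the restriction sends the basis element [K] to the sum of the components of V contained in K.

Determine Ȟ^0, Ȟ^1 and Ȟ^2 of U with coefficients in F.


Ȟ^0(U;F) ≅ Z^7,  Ȟ^1(U;F) ≅ 0,  Ȟ^2(U;F) ≅ 0

nerve simplices:
  W12={t7,t10} W13={t4} W23={t1,t5,t8}
components per intersection:
  W1: {t4,t9,t12} {t7} {t10}
  W2: {t1,t5} {t6} {t7} {t8} {t10}
  W3: {t1,t5} {t2,t4} {t3,t11} {t8}
  W12: {t7} {t10}
  W13: {t4}
  W23: {t1,t5} {t8}
C dims 12,5; δ0: rk 5, SNF 1^5
degree 0: 12−5−0 = 7 → Ȟ^0 ≅ Z^7
degree 1: 5−0−5 = 0 → Ȟ^1 ≅ 0
degree 2: 0−0−0 = 0 → Ȟ^2 ≅ 0


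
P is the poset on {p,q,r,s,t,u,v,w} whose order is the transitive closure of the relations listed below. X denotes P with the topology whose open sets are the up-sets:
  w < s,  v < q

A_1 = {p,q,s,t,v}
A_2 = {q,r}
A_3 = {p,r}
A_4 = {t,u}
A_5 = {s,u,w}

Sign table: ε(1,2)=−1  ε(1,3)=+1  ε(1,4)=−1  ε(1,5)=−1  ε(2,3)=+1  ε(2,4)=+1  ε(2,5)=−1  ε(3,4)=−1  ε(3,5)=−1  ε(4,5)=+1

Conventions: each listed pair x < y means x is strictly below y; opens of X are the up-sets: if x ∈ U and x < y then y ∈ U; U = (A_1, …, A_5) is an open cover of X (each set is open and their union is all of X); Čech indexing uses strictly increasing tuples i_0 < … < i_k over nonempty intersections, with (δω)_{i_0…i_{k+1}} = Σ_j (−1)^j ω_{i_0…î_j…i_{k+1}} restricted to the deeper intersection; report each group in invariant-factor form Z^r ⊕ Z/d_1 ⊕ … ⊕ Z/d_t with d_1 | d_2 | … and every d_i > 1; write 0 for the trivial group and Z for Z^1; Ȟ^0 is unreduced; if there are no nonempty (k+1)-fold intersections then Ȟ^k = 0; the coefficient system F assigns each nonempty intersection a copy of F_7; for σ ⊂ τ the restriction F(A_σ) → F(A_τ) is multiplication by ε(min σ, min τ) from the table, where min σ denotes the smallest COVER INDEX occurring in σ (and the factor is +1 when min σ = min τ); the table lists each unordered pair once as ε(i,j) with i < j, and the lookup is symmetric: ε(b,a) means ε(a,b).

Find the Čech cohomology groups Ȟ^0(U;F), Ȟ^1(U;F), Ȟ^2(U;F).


nonempty intersections:
  A12={q} A13={p} A14={t} A15={s} A23={r} A45={u}
C dims 5,6; δ0: rk_F7 5
Ȟ^0: (5−5)−0=0 ⇒ 0
Ȟ^1: (6−0)−5=1 ⇒ Z/7
Ȟ^2: (0−0)−0=0 ⇒ 0

Ȟ^0 ≅ 0,  Ȟ^1 ≅ Z/7,  Ȟ^2 ≅ 0


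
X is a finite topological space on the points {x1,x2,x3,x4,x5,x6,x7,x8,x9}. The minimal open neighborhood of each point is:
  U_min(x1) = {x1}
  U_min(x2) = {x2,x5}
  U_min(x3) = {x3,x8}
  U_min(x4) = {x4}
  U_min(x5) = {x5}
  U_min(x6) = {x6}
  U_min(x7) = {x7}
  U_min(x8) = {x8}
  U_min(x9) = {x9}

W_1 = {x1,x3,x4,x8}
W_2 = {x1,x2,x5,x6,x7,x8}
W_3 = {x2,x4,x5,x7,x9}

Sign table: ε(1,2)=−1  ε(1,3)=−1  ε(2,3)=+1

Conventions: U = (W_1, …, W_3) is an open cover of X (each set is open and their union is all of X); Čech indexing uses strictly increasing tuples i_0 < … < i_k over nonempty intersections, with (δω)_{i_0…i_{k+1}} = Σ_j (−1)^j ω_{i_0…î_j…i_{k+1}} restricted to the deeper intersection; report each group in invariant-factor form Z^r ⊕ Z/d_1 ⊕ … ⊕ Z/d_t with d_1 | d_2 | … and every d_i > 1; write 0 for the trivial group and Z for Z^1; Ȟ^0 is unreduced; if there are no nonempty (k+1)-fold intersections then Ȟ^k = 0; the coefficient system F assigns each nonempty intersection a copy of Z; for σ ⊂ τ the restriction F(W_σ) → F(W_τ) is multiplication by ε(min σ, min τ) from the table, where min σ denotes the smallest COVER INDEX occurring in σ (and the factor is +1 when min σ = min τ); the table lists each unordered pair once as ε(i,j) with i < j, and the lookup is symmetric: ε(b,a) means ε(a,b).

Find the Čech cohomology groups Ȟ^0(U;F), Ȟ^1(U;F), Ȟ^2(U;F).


Ȟ^0 = Z, Ȟ^1 = Z, Ȟ^2 = 0

nerve of the cover:
  W12={x1,x8} W13={x4} W23={x2,x5,x7}
C dims 3,3; δ0: rk 2, SNF 1^2
Ȟ^0 = (3 − 2) − 0 = 1, so Ȟ^0 ≅ Z
Ȟ^1 = (3 − 0) − 2 = 1, so Ȟ^1 ≅ Z
Ȟ^2 = (0 − 0) − 0 = 0, so Ȟ^2 ≅ 0
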